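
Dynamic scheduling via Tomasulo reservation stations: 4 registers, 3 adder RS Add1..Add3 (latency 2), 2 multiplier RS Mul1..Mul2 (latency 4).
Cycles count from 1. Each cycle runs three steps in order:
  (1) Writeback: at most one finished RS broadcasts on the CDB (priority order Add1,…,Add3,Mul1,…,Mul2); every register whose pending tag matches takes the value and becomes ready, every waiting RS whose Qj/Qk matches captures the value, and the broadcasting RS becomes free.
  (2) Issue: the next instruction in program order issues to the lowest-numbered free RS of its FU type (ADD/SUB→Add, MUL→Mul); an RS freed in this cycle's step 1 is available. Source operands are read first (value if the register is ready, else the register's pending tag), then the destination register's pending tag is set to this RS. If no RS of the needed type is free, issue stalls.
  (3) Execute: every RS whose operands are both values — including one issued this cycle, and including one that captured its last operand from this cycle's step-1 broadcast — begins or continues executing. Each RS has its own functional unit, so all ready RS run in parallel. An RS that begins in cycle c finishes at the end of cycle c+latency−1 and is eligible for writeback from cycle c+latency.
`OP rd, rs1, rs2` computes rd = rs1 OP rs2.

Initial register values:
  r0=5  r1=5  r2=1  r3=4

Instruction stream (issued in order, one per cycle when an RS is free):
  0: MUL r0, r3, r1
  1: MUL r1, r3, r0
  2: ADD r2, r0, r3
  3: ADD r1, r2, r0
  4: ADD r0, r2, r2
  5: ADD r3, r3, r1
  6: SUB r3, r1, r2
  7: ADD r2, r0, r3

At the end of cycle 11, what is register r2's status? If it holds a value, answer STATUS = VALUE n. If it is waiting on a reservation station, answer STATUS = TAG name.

  c1: issue MUL r0<-Mul1  regs: r0:Mul1,r1:5,r2:1,r3:4
  c2: issue MUL r1<-Mul2  regs: r0:Mul1,r1:Mul2,r2:1,r3:4
  c3: issue ADD r2<-Add1  regs: r0:Mul1,r1:Mul2,r2:Add1,r3:4
  c4: issue ADD r1<-Add2  regs: r0:Mul1,r1:Add2,r2:Add1,r3:4
  c5: CDB Mul1=20; issue ADD r0<-Add3  regs: r0:Add3,r1:Add2,r2:Add1,r3:4
  c6: stall  regs: r0:Add3,r1:Add2,r2:Add1,r3:4
  c7: CDB Add1=24; issue ADD r3<-Add1  regs: r0:Add3,r1:Add2,r2:24,r3:Add1
  c8: stall  regs: r0:Add3,r1:Add2,r2:24,r3:Add1
  c9: CDB Add2=44; issue SUB r3<-Add2  regs: r0:Add3,r1:44,r2:24,r3:Add2
  c10: CDB Add3=48; issue ADD r2<-Add3  regs: r0:48,r1:44,r2:Add3,r3:Add2
  c11: CDB Add1=48  regs: r0:48,r1:44,r2:Add3,r3:Add2

STATUS = TAG Add3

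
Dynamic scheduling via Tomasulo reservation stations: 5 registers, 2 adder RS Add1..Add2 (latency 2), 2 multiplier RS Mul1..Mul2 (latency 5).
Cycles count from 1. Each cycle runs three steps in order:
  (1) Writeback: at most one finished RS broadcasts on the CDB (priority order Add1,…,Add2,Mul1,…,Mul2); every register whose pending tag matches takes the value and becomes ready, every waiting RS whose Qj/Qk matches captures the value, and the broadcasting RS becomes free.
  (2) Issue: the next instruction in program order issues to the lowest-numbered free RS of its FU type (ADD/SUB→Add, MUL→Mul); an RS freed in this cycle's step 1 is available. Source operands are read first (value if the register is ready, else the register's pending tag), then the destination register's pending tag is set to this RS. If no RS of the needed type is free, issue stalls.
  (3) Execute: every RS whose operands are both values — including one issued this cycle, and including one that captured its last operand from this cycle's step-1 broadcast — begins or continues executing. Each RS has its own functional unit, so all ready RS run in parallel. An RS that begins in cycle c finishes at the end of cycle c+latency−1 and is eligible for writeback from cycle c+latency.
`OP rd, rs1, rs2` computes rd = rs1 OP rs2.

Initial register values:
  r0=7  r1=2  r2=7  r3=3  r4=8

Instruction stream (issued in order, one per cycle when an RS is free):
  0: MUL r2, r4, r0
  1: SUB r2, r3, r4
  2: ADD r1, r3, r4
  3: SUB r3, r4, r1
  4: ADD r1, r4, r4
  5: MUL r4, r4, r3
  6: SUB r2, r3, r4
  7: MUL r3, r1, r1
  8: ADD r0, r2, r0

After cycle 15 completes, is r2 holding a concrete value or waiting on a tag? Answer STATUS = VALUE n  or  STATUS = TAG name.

STATUS = VALUE 21

  c1: issue MUL r2<-Mul1  regs: r0:7,r1:2,r2:Mul1,r3:3,r4:8
  c2: issue SUB r2<-Add1  regs: r0:7,r1:2,r2:Add1,r3:3,r4:8
  c3: issue ADD r1<-Add2  regs: r0:7,r1:Add2,r2:Add1,r3:3,r4:8
  c4: CDB Add1=-5; issue SUB r3<-Add1  regs: r0:7,r1:Add2,r2:-5,r3:Add1,r4:8
  c5: CDB Add2=11; issue ADD r1<-Add2  regs: r0:7,r1:Add2,r2:-5,r3:Add1,r4:8
  c6: CDB Mul1=56; issue MUL r4<-Mul1  regs: r0:7,r1:Add2,r2:-5,r3:Add1,r4:Mul1
  c7: CDB Add1=-3; issue SUB r2<-Add1  regs: r0:7,r1:Add2,r2:Add1,r3:-3,r4:Mul1
  c8: CDB Add2=16; issue MUL r3<-Mul2  regs: r0:7,r1:16,r2:Add1,r3:Mul2,r4:Mul1
  c9: issue ADD r0<-Add2  regs: r0:Add2,r1:16,r2:Add1,r3:Mul2,r4:Mul1
  c10: -  regs: r0:Add2,r1:16,r2:Add1,r3:Mul2,r4:Mul1
  c11: -  regs: r0:Add2,r1:16,r2:Add1,r3:Mul2,r4:Mul1
  c12: CDB Mul1=-24  regs: r0:Add2,r1:16,r2:Add1,r3:Mul2,r4:-24
  c13: CDB Mul2=256  regs: r0:Add2,r1:16,r2:Add1,r3:256,r4:-24
  c14: CDB Add1=21  regs: r0:Add2,r1:16,r2:21,r3:256,r4:-24
  c15: -  regs: r0:Add2,r1:16,r2:21,r3:256,r4:-24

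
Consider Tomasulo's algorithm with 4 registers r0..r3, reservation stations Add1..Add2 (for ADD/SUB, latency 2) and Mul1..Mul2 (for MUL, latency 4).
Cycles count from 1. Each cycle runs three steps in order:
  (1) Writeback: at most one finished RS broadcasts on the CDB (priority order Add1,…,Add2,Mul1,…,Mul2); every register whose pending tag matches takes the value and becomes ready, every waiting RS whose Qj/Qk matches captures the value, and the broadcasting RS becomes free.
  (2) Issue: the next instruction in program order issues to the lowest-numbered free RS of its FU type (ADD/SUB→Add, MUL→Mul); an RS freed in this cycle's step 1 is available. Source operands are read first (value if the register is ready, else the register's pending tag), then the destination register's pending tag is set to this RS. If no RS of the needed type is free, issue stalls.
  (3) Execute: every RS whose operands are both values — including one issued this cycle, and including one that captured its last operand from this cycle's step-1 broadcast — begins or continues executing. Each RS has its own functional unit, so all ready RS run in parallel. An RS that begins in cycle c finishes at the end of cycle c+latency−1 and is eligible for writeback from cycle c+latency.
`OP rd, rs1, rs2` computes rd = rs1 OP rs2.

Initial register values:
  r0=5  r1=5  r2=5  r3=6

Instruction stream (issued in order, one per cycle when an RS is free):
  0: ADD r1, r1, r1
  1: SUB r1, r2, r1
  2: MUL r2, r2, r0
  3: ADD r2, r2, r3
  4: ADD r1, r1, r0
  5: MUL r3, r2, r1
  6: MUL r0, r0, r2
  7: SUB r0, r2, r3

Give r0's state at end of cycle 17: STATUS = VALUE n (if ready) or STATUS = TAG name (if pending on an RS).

c1: issue ADD r1<-Add1 | r0:5,r1:Add1,r2:5,r3:6
c2: issue SUB r1<-Add2 | r0:5,r1:Add2,r2:5,r3:6
c3: CDB Add1=10; issue MUL r2<-Mul1 | r0:5,r1:Add2,r2:Mul1,r3:6
c4: issue ADD r2<-Add1 | r0:5,r1:Add2,r2:Add1,r3:6
c5: CDB Add2=-5; issue ADD r1<-Add2 | r0:5,r1:Add2,r2:Add1,r3:6
c6: issue MUL r3<-Mul2 | r0:5,r1:Add2,r2:Add1,r3:Mul2
c7: CDB Add2=0; stall | r0:5,r1:0,r2:Add1,r3:Mul2
c8: CDB Mul1=25; issue MUL r0<-Mul1 | r0:Mul1,r1:0,r2:Add1,r3:Mul2
c9: issue SUB r0<-Add2 | r0:Add2,r1:0,r2:Add1,r3:Mul2
c10: CDB Add1=31 | r0:Add2,r1:0,r2:31,r3:Mul2
c11: - | r0:Add2,r1:0,r2:31,r3:Mul2
c12: - | r0:Add2,r1:0,r2:31,r3:Mul2
c13: - | r0:Add2,r1:0,r2:31,r3:Mul2
c14: CDB Mul1=155 | r0:Add2,r1:0,r2:31,r3:Mul2
c15: CDB Mul2=0 | r0:Add2,r1:0,r2:31,r3:0
c16: - | r0:Add2,r1:0,r2:31,r3:0
c17: CDB Add2=31 | r0:31,r1:0,r2:31,r3:0

STATUS = VALUE 31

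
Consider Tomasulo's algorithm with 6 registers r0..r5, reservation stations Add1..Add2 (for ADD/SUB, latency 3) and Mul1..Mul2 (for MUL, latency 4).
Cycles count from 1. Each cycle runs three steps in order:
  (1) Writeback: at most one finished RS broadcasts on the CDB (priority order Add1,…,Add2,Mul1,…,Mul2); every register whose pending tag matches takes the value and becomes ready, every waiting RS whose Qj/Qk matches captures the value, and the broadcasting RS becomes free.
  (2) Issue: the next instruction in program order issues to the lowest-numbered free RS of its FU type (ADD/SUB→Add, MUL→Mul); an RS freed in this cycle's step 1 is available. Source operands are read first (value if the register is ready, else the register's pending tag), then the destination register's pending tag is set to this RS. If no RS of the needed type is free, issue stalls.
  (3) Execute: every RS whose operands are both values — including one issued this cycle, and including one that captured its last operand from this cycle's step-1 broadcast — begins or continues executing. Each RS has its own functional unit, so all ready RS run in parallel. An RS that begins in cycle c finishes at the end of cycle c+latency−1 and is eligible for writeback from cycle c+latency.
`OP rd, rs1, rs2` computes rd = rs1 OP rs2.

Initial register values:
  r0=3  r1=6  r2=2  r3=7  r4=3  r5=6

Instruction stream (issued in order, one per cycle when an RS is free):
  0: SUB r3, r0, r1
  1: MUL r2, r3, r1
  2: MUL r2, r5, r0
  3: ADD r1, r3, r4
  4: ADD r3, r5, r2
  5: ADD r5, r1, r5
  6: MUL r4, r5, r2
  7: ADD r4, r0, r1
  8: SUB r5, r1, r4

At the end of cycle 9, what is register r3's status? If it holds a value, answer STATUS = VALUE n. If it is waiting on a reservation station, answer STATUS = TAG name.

STATUS = TAG Add2

cycle 1: issue SUB r3<-Add1 // r0:3,r1:6,r2:2,r3:Add1,r4:3,r5:6
cycle 2: issue MUL r2<-Mul1 // r0:3,r1:6,r2:Mul1,r3:Add1,r4:3,r5:6
cycle 3: issue MUL r2<-Mul2 // r0:3,r1:6,r2:Mul2,r3:Add1,r4:3,r5:6
cycle 4: CDB Add1=-3; issue ADD r1<-Add1 // r0:3,r1:Add1,r2:Mul2,r3:-3,r4:3,r5:6
cycle 5: issue ADD r3<-Add2 // r0:3,r1:Add1,r2:Mul2,r3:Add2,r4:3,r5:6
cycle 6: stall // r0:3,r1:Add1,r2:Mul2,r3:Add2,r4:3,r5:6
cycle 7: CDB Add1=0; issue ADD r5<-Add1 // r0:3,r1:0,r2:Mul2,r3:Add2,r4:3,r5:Add1
cycle 8: CDB Mul1=-18; issue MUL r4<-Mul1 // r0:3,r1:0,r2:Mul2,r3:Add2,r4:Mul1,r5:Add1
cycle 9: CDB Mul2=18; stall // r0:3,r1:0,r2:18,r3:Add2,r4:Mul1,r5:Add1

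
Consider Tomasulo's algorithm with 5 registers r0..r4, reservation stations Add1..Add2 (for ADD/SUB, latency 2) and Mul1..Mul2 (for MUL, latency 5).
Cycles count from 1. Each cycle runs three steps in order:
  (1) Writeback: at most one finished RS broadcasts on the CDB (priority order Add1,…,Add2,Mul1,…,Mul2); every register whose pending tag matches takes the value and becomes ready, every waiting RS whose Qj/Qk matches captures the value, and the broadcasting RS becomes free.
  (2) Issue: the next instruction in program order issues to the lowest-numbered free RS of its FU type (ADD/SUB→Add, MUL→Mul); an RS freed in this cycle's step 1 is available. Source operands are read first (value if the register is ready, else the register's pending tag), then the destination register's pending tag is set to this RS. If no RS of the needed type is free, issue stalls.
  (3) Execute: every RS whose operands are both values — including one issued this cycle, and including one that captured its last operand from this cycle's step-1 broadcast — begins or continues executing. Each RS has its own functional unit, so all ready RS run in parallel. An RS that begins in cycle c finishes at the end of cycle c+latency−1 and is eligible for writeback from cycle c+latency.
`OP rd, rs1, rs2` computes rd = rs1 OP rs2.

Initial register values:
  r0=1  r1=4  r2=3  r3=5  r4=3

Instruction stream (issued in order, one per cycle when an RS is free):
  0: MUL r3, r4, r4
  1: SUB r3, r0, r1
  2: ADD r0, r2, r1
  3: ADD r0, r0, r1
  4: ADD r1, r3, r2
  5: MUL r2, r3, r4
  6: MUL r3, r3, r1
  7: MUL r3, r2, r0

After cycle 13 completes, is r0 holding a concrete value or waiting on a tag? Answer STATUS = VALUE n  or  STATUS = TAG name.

STATUS = VALUE 11

  c1: issue MUL r3<-Mul1  regs: r0:1,r1:4,r2:3,r3:Mul1,r4:3
  c2: issue SUB r3<-Add1  regs: r0:1,r1:4,r2:3,r3:Add1,r4:3
  c3: issue ADD r0<-Add2  regs: r0:Add2,r1:4,r2:3,r3:Add1,r4:3
  c4: CDB Add1=-3; issue ADD r0<-Add1  regs: r0:Add1,r1:4,r2:3,r3:-3,r4:3
  c5: CDB Add2=7; issue ADD r1<-Add2  regs: r0:Add1,r1:Add2,r2:3,r3:-3,r4:3
  c6: CDB Mul1=9; issue MUL r2<-Mul1  regs: r0:Add1,r1:Add2,r2:Mul1,r3:-3,r4:3
  c7: CDB Add1=11; issue MUL r3<-Mul2  regs: r0:11,r1:Add2,r2:Mul1,r3:Mul2,r4:3
  c8: CDB Add2=0; stall  regs: r0:11,r1:0,r2:Mul1,r3:Mul2,r4:3
  c9: stall  regs: r0:11,r1:0,r2:Mul1,r3:Mul2,r4:3
  c10: stall  regs: r0:11,r1:0,r2:Mul1,r3:Mul2,r4:3
  c11: CDB Mul1=-9; issue MUL r3<-Mul1  regs: r0:11,r1:0,r2:-9,r3:Mul1,r4:3
  c12: -  regs: r0:11,r1:0,r2:-9,r3:Mul1,r4:3
  c13: CDB Mul2=0  regs: r0:11,r1:0,r2:-9,r3:Mul1,r4:3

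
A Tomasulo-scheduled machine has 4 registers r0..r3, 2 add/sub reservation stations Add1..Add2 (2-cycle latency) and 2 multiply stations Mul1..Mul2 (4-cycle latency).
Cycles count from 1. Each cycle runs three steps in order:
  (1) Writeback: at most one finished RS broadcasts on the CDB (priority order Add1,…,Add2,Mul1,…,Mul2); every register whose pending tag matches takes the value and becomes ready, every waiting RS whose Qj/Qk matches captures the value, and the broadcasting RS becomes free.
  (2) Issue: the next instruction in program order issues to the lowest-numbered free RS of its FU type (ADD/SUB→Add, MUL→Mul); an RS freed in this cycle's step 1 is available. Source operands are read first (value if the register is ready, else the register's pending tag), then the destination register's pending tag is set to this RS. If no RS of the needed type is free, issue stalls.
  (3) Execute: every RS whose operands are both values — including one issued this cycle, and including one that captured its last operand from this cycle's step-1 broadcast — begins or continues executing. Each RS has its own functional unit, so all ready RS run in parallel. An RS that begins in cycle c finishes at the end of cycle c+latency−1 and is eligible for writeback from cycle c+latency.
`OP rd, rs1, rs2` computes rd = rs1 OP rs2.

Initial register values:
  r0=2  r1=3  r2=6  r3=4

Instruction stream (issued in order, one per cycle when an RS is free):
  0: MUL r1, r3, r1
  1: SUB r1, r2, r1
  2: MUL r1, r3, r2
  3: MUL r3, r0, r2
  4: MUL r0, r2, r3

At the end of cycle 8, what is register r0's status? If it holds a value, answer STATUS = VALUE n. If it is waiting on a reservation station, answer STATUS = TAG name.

STATUS = TAG Mul2

  c1: issue MUL r1<-Mul1  regs: r0:2,r1:Mul1,r2:6,r3:4
  c2: issue SUB r1<-Add1  regs: r0:2,r1:Add1,r2:6,r3:4
  c3: issue MUL r1<-Mul2  regs: r0:2,r1:Mul2,r2:6,r3:4
  c4: stall  regs: r0:2,r1:Mul2,r2:6,r3:4
  c5: CDB Mul1=12; issue MUL r3<-Mul1  regs: r0:2,r1:Mul2,r2:6,r3:Mul1
  c6: stall  regs: r0:2,r1:Mul2,r2:6,r3:Mul1
  c7: CDB Add1=-6; stall  regs: r0:2,r1:Mul2,r2:6,r3:Mul1
  c8: CDB Mul2=24; issue MUL r0<-Mul2  regs: r0:Mul2,r1:24,r2:6,r3:Mul1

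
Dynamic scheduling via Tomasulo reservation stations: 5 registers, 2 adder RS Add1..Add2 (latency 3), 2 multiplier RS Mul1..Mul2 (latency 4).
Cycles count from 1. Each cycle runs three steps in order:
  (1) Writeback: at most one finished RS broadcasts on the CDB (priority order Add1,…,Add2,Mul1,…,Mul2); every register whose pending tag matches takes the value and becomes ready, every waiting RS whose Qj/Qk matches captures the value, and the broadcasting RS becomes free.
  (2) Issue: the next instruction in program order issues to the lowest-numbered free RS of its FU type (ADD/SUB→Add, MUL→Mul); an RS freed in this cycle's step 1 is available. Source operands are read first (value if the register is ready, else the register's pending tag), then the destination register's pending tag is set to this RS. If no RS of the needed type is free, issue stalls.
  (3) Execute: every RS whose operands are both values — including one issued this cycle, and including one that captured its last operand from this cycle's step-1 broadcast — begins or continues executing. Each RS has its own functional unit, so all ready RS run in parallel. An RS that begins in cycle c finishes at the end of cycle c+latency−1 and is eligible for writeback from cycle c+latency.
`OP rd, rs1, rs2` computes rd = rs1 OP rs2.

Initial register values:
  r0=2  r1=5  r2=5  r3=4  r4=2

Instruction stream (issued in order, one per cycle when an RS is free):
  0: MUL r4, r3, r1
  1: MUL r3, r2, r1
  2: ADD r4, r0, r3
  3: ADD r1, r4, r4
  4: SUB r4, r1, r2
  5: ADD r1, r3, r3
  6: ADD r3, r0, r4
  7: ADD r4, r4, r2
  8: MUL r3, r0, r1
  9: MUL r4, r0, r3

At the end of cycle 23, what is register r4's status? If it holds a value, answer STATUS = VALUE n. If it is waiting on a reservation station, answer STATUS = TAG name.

cycle 1: issue MUL r4<-Mul1 // r0:2,r1:5,r2:5,r3:4,r4:Mul1
cycle 2: issue MUL r3<-Mul2 // r0:2,r1:5,r2:5,r3:Mul2,r4:Mul1
cycle 3: issue ADD r4<-Add1 // r0:2,r1:5,r2:5,r3:Mul2,r4:Add1
cycle 4: issue ADD r1<-Add2 // r0:2,r1:Add2,r2:5,r3:Mul2,r4:Add1
cycle 5: CDB Mul1=20; stall // r0:2,r1:Add2,r2:5,r3:Mul2,r4:Add1
cycle 6: CDB Mul2=25; stall // r0:2,r1:Add2,r2:5,r3:25,r4:Add1
cycle 7: stall // r0:2,r1:Add2,r2:5,r3:25,r4:Add1
cycle 8: stall // r0:2,r1:Add2,r2:5,r3:25,r4:Add1
cycle 9: CDB Add1=27; issue SUB r4<-Add1 // r0:2,r1:Add2,r2:5,r3:25,r4:Add1
cycle 10: stall // r0:2,r1:Add2,r2:5,r3:25,r4:Add1
cycle 11: stall // r0:2,r1:Add2,r2:5,r3:25,r4:Add1
cycle 12: CDB Add2=54; issue ADD r1<-Add2 // r0:2,r1:Add2,r2:5,r3:25,r4:Add1
cycle 13: stall // r0:2,r1:Add2,r2:5,r3:25,r4:Add1
cycle 14: stall // r0:2,r1:Add2,r2:5,r3:25,r4:Add1
cycle 15: CDB Add1=49; issue ADD r3<-Add1 // r0:2,r1:Add2,r2:5,r3:Add1,r4:49
cycle 16: CDB Add2=50; issue ADD r4<-Add2 // r0:2,r1:50,r2:5,r3:Add1,r4:Add2
cycle 17: issue MUL r3<-Mul1 // r0:2,r1:50,r2:5,r3:Mul1,r4:Add2
cycle 18: CDB Add1=51; issue MUL r4<-Mul2 // r0:2,r1:50,r2:5,r3:Mul1,r4:Mul2
cycle 19: CDB Add2=54 // r0:2,r1:50,r2:5,r3:Mul1,r4:Mul2
cycle 20: - // r0:2,r1:50,r2:5,r3:Mul1,r4:Mul2
cycle 21: CDB Mul1=100 // r0:2,r1:50,r2:5,r3:100,r4:Mul2
cycle 22: - // r0:2,r1:50,r2:5,r3:100,r4:Mul2
cycle 23: - // r0:2,r1:50,r2:5,r3:100,r4:Mul2

STATUS = TAG Mul2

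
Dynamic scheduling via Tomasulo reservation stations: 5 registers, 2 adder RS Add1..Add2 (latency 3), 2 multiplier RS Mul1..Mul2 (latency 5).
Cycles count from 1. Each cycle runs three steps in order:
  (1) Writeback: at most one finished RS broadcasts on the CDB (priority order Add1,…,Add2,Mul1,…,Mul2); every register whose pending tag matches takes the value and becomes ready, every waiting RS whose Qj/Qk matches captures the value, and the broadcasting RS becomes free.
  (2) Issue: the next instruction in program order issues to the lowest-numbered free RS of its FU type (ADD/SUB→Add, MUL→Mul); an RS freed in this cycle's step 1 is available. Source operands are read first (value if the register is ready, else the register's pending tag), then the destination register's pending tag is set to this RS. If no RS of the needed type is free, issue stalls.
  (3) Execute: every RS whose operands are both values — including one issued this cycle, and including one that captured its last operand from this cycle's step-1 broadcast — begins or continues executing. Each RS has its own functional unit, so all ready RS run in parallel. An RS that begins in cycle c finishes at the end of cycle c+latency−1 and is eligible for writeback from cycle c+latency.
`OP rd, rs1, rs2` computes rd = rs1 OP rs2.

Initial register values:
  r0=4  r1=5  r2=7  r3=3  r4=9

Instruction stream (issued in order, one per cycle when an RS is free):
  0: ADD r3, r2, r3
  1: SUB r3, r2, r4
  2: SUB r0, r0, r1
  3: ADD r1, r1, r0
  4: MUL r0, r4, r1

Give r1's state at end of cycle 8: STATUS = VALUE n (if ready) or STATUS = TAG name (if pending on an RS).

c1: issue ADD r3<-Add1 | r0:4,r1:5,r2:7,r3:Add1,r4:9
c2: issue SUB r3<-Add2 | r0:4,r1:5,r2:7,r3:Add2,r4:9
c3: stall | r0:4,r1:5,r2:7,r3:Add2,r4:9
c4: CDB Add1=10; issue SUB r0<-Add1 | r0:Add1,r1:5,r2:7,r3:Add2,r4:9
c5: CDB Add2=-2; issue ADD r1<-Add2 | r0:Add1,r1:Add2,r2:7,r3:-2,r4:9
c6: issue MUL r0<-Mul1 | r0:Mul1,r1:Add2,r2:7,r3:-2,r4:9
c7: CDB Add1=-1 | r0:Mul1,r1:Add2,r2:7,r3:-2,r4:9
c8: - | r0:Mul1,r1:Add2,r2:7,r3:-2,r4:9

STATUS = TAG Add2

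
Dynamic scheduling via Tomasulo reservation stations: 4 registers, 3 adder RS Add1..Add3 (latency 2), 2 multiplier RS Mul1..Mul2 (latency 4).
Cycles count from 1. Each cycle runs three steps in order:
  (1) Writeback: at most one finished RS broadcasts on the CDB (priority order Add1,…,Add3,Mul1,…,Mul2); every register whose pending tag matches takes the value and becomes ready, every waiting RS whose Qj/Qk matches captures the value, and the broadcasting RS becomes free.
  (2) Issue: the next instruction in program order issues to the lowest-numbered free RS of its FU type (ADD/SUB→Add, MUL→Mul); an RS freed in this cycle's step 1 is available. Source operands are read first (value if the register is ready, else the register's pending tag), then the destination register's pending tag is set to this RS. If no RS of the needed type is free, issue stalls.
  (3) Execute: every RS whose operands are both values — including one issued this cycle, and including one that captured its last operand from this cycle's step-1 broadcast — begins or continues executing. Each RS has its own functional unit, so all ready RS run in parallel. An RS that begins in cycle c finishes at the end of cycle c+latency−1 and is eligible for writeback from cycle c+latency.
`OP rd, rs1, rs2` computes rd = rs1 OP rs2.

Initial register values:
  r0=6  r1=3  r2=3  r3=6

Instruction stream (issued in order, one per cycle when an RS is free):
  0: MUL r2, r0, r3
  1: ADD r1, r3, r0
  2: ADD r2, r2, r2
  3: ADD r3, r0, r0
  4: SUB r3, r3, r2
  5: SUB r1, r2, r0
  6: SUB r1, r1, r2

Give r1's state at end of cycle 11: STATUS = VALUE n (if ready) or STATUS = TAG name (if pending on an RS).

c1: issue MUL r2<-Mul1 | r0:6,r1:3,r2:Mul1,r3:6
c2: issue ADD r1<-Add1 | r0:6,r1:Add1,r2:Mul1,r3:6
c3: issue ADD r2<-Add2 | r0:6,r1:Add1,r2:Add2,r3:6
c4: CDB Add1=12; issue ADD r3<-Add1 | r0:6,r1:12,r2:Add2,r3:Add1
c5: CDB Mul1=36; issue SUB r3<-Add3 | r0:6,r1:12,r2:Add2,r3:Add3
c6: CDB Add1=12; issue SUB r1<-Add1 | r0:6,r1:Add1,r2:Add2,r3:Add3
c7: CDB Add2=72; issue SUB r1<-Add2 | r0:6,r1:Add2,r2:72,r3:Add3
c8: - | r0:6,r1:Add2,r2:72,r3:Add3
c9: CDB Add1=66 | r0:6,r1:Add2,r2:72,r3:Add3
c10: CDB Add3=-60 | r0:6,r1:Add2,r2:72,r3:-60
c11: CDB Add2=-6 | r0:6,r1:-6,r2:72,r3:-60

STATUS = VALUE -6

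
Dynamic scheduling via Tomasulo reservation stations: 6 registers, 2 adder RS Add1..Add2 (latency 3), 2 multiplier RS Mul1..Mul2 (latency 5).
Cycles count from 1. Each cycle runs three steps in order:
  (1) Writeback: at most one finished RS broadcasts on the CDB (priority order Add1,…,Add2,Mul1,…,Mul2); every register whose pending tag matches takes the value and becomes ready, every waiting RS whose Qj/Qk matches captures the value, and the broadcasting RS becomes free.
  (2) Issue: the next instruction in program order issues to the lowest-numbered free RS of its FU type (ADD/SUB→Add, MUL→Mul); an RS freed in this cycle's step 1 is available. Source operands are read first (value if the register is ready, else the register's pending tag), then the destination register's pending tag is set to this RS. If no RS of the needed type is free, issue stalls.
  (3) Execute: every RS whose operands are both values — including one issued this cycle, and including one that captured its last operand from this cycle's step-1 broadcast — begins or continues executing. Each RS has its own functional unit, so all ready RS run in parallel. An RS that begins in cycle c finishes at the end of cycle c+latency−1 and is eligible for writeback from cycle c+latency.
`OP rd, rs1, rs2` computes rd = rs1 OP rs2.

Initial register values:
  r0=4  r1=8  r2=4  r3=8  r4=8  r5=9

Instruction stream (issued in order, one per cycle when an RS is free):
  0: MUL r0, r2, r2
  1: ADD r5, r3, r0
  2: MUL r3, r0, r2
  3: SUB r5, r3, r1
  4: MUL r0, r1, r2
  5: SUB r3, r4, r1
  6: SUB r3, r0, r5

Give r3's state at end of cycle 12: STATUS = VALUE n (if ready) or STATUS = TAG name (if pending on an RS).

c1: issue MUL r0<-Mul1 | r0:Mul1,r1:8,r2:4,r3:8,r4:8,r5:9
c2: issue ADD r5<-Add1 | r0:Mul1,r1:8,r2:4,r3:8,r4:8,r5:Add1
c3: issue MUL r3<-Mul2 | r0:Mul1,r1:8,r2:4,r3:Mul2,r4:8,r5:Add1
c4: issue SUB r5<-Add2 | r0:Mul1,r1:8,r2:4,r3:Mul2,r4:8,r5:Add2
c5: stall | r0:Mul1,r1:8,r2:4,r3:Mul2,r4:8,r5:Add2
c6: CDB Mul1=16; issue MUL r0<-Mul1 | r0:Mul1,r1:8,r2:4,r3:Mul2,r4:8,r5:Add2
c7: stall | r0:Mul1,r1:8,r2:4,r3:Mul2,r4:8,r5:Add2
c8: stall | r0:Mul1,r1:8,r2:4,r3:Mul2,r4:8,r5:Add2
c9: CDB Add1=24; issue SUB r3<-Add1 | r0:Mul1,r1:8,r2:4,r3:Add1,r4:8,r5:Add2
c10: stall | r0:Mul1,r1:8,r2:4,r3:Add1,r4:8,r5:Add2
c11: CDB Mul1=32; stall | r0:32,r1:8,r2:4,r3:Add1,r4:8,r5:Add2
c12: CDB Add1=0; issue SUB r3<-Add1 | r0:32,r1:8,r2:4,r3:Add1,r4:8,r5:Add2

STATUS = TAG Add1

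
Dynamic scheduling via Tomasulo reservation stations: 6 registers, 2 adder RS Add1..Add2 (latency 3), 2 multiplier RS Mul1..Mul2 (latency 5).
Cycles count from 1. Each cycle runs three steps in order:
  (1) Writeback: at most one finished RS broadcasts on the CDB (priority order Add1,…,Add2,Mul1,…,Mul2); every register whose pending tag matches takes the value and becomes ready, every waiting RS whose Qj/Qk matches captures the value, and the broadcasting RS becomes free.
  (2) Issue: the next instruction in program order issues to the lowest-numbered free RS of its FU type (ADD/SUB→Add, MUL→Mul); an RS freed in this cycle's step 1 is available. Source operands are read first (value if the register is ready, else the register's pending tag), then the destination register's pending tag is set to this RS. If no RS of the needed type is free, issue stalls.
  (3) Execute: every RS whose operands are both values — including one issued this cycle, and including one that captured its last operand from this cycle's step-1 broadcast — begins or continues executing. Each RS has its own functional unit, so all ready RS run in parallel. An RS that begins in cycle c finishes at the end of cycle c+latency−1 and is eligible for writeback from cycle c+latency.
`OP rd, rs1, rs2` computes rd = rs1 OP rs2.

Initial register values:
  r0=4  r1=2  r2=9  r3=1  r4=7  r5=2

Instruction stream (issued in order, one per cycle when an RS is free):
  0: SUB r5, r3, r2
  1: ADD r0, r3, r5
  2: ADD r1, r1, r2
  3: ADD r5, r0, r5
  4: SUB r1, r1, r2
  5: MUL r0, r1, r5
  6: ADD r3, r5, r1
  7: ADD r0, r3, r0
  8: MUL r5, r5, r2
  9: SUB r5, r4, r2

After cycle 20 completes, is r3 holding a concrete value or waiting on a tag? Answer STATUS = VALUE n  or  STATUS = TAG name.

STATUS = VALUE -13

c1: issue SUB r5<-Add1 | r0:4,r1:2,r2:9,r3:1,r4:7,r5:Add1
c2: issue ADD r0<-Add2 | r0:Add2,r1:2,r2:9,r3:1,r4:7,r5:Add1
c3: stall | r0:Add2,r1:2,r2:9,r3:1,r4:7,r5:Add1
c4: CDB Add1=-8; issue ADD r1<-Add1 | r0:Add2,r1:Add1,r2:9,r3:1,r4:7,r5:-8
c5: stall | r0:Add2,r1:Add1,r2:9,r3:1,r4:7,r5:-8
c6: stall | r0:Add2,r1:Add1,r2:9,r3:1,r4:7,r5:-8
c7: CDB Add1=11; issue ADD r5<-Add1 | r0:Add2,r1:11,r2:9,r3:1,r4:7,r5:Add1
c8: CDB Add2=-7; issue SUB r1<-Add2 | r0:-7,r1:Add2,r2:9,r3:1,r4:7,r5:Add1
c9: issue MUL r0<-Mul1 | r0:Mul1,r1:Add2,r2:9,r3:1,r4:7,r5:Add1
c10: stall | r0:Mul1,r1:Add2,r2:9,r3:1,r4:7,r5:Add1
c11: CDB Add1=-15; issue ADD r3<-Add1 | r0:Mul1,r1:Add2,r2:9,r3:Add1,r4:7,r5:-15
c12: CDB Add2=2; issue ADD r0<-Add2 | r0:Add2,r1:2,r2:9,r3:Add1,r4:7,r5:-15
c13: issue MUL r5<-Mul2 | r0:Add2,r1:2,r2:9,r3:Add1,r4:7,r5:Mul2
c14: stall | r0:Add2,r1:2,r2:9,r3:Add1,r4:7,r5:Mul2
c15: CDB Add1=-13; issue SUB r5<-Add1 | r0:Add2,r1:2,r2:9,r3:-13,r4:7,r5:Add1
c16: - | r0:Add2,r1:2,r2:9,r3:-13,r4:7,r5:Add1
c17: CDB Mul1=-30 | r0:Add2,r1:2,r2:9,r3:-13,r4:7,r5:Add1
c18: CDB Add1=-2 | r0:Add2,r1:2,r2:9,r3:-13,r4:7,r5:-2
c19: CDB Mul2=-135 | r0:Add2,r1:2,r2:9,r3:-13,r4:7,r5:-2
c20: CDB Add2=-43 | r0:-43,r1:2,r2:9,r3:-13,r4:7,r5:-2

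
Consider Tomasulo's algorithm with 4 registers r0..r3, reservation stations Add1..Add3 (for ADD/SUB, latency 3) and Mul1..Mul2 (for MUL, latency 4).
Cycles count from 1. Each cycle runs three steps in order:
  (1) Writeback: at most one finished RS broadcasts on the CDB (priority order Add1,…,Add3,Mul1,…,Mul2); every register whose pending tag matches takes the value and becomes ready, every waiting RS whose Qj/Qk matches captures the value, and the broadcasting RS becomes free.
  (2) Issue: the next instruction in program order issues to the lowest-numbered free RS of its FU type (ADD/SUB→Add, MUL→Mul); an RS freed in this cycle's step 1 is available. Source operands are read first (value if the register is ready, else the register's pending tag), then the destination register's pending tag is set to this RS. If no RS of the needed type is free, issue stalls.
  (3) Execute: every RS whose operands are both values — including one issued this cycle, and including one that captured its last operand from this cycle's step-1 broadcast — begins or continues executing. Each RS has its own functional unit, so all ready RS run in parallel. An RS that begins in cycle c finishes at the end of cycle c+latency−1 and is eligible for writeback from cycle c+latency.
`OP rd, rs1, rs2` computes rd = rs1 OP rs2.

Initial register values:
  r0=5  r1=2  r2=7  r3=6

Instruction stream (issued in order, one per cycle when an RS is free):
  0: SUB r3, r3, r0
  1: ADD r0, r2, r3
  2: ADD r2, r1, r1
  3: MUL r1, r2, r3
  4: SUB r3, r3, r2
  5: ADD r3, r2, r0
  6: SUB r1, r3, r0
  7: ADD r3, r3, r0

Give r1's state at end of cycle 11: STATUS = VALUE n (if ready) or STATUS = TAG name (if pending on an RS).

STATUS = TAG Add2

cycle 1: issue SUB r3<-Add1 // r0:5,r1:2,r2:7,r3:Add1
cycle 2: issue ADD r0<-Add2 // r0:Add2,r1:2,r2:7,r3:Add1
cycle 3: issue ADD r2<-Add3 // r0:Add2,r1:2,r2:Add3,r3:Add1
cycle 4: CDB Add1=1; issue MUL r1<-Mul1 // r0:Add2,r1:Mul1,r2:Add3,r3:1
cycle 5: issue SUB r3<-Add1 // r0:Add2,r1:Mul1,r2:Add3,r3:Add1
cycle 6: CDB Add3=4; issue ADD r3<-Add3 // r0:Add2,r1:Mul1,r2:4,r3:Add3
cycle 7: CDB Add2=8; issue SUB r1<-Add2 // r0:8,r1:Add2,r2:4,r3:Add3
cycle 8: stall // r0:8,r1:Add2,r2:4,r3:Add3
cycle 9: CDB Add1=-3; issue ADD r3<-Add1 // r0:8,r1:Add2,r2:4,r3:Add1
cycle 10: CDB Add3=12 // r0:8,r1:Add2,r2:4,r3:Add1
cycle 11: CDB Mul1=4 // r0:8,r1:Add2,r2:4,r3:Add1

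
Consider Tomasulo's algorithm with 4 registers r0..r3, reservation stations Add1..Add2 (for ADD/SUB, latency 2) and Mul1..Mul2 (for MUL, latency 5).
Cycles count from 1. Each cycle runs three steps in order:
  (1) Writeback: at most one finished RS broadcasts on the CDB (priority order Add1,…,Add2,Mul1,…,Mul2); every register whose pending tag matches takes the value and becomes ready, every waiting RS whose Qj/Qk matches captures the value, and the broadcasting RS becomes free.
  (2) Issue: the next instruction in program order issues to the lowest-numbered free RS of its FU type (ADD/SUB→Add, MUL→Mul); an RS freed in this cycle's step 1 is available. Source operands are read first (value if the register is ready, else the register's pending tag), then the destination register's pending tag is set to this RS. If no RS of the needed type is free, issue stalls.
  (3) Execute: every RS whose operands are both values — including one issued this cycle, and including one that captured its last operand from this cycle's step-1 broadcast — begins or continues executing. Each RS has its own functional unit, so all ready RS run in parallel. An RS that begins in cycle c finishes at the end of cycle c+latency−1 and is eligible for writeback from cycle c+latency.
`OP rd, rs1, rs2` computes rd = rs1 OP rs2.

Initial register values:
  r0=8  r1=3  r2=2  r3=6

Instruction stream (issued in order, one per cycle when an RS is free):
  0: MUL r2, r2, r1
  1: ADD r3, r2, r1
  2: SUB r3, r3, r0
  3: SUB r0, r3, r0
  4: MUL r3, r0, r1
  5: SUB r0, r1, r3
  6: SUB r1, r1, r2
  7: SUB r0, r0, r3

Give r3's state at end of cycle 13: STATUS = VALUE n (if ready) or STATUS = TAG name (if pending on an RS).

STATUS = TAG Mul1

  c1: issue MUL r2<-Mul1  regs: r0:8,r1:3,r2:Mul1,r3:6
  c2: issue ADD r3<-Add1  regs: r0:8,r1:3,r2:Mul1,r3:Add1
  c3: issue SUB r3<-Add2  regs: r0:8,r1:3,r2:Mul1,r3:Add2
  c4: stall  regs: r0:8,r1:3,r2:Mul1,r3:Add2
  c5: stall  regs: r0:8,r1:3,r2:Mul1,r3:Add2
  c6: CDB Mul1=6; stall  regs: r0:8,r1:3,r2:6,r3:Add2
  c7: stall  regs: r0:8,r1:3,r2:6,r3:Add2
  c8: CDB Add1=9; issue SUB r0<-Add1  regs: r0:Add1,r1:3,r2:6,r3:Add2
  c9: issue MUL r3<-Mul1  regs: r0:Add1,r1:3,r2:6,r3:Mul1
  c10: CDB Add2=1; issue SUB r0<-Add2  regs: r0:Add2,r1:3,r2:6,r3:Mul1
  c11: stall  regs: r0:Add2,r1:3,r2:6,r3:Mul1
  c12: CDB Add1=-7; issue SUB r1<-Add1  regs: r0:Add2,r1:Add1,r2:6,r3:Mul1
  c13: stall  regs: r0:Add2,r1:Add1,r2:6,r3:Mul1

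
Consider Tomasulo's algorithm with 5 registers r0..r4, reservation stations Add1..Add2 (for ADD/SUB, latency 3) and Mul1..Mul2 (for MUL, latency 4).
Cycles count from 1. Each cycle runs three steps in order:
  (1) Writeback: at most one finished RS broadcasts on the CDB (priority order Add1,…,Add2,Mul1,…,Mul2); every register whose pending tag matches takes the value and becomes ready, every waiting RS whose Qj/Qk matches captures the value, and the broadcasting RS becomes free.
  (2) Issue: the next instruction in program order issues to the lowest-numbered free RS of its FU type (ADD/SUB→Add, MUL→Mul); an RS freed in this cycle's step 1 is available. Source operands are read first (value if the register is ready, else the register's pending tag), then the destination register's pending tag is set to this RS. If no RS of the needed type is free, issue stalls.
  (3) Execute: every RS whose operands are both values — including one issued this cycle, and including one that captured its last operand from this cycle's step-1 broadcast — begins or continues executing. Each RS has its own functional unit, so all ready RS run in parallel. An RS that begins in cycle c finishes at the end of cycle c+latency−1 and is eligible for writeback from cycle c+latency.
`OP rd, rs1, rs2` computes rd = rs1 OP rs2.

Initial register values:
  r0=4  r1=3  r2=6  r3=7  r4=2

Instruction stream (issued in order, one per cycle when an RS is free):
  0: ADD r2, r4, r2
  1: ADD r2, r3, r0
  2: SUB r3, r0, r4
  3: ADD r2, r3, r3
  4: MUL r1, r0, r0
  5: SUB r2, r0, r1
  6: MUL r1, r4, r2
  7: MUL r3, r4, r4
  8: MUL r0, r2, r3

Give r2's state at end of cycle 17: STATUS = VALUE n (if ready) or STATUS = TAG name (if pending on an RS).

c1: issue ADD r2<-Add1 | r0:4,r1:3,r2:Add1,r3:7,r4:2
c2: issue ADD r2<-Add2 | r0:4,r1:3,r2:Add2,r3:7,r4:2
c3: stall | r0:4,r1:3,r2:Add2,r3:7,r4:2
c4: CDB Add1=8; issue SUB r3<-Add1 | r0:4,r1:3,r2:Add2,r3:Add1,r4:2
c5: CDB Add2=11; issue ADD r2<-Add2 | r0:4,r1:3,r2:Add2,r3:Add1,r4:2
c6: issue MUL r1<-Mul1 | r0:4,r1:Mul1,r2:Add2,r3:Add1,r4:2
c7: CDB Add1=2; issue SUB r2<-Add1 | r0:4,r1:Mul1,r2:Add1,r3:2,r4:2
c8: issue MUL r1<-Mul2 | r0:4,r1:Mul2,r2:Add1,r3:2,r4:2
c9: stall | r0:4,r1:Mul2,r2:Add1,r3:2,r4:2
c10: CDB Add2=4; stall | r0:4,r1:Mul2,r2:Add1,r3:2,r4:2
c11: CDB Mul1=16; issue MUL r3<-Mul1 | r0:4,r1:Mul2,r2:Add1,r3:Mul1,r4:2
c12: stall | r0:4,r1:Mul2,r2:Add1,r3:Mul1,r4:2
c13: stall | r0:4,r1:Mul2,r2:Add1,r3:Mul1,r4:2
c14: CDB Add1=-12; stall | r0:4,r1:Mul2,r2:-12,r3:Mul1,r4:2
c15: CDB Mul1=4; issue MUL r0<-Mul1 | r0:Mul1,r1:Mul2,r2:-12,r3:4,r4:2
c16: - | r0:Mul1,r1:Mul2,r2:-12,r3:4,r4:2
c17: - | r0:Mul1,r1:Mul2,r2:-12,r3:4,r4:2

STATUS = VALUE -12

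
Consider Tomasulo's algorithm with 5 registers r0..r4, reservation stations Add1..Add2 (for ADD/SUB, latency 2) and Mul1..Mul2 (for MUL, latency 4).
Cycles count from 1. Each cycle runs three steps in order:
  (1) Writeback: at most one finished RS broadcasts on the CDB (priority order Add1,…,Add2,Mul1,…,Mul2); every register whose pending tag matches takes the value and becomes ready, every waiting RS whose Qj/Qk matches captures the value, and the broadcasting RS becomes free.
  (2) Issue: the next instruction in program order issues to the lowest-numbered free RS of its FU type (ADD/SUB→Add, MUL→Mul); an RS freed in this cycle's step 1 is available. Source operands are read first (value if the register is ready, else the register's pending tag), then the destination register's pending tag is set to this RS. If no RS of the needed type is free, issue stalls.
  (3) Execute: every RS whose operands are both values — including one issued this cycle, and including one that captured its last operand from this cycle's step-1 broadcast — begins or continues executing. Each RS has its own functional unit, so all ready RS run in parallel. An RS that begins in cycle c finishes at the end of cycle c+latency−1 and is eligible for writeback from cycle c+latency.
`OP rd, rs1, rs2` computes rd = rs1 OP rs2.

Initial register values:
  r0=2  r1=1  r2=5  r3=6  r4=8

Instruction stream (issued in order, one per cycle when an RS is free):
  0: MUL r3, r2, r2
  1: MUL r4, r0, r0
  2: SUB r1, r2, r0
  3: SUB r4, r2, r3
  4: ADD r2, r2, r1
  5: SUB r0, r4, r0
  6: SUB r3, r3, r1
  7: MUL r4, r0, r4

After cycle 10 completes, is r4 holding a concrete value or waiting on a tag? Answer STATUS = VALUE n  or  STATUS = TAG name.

c1: issue MUL r3<-Mul1 | r0:2,r1:1,r2:5,r3:Mul1,r4:8
c2: issue MUL r4<-Mul2 | r0:2,r1:1,r2:5,r3:Mul1,r4:Mul2
c3: issue SUB r1<-Add1 | r0:2,r1:Add1,r2:5,r3:Mul1,r4:Mul2
c4: issue SUB r4<-Add2 | r0:2,r1:Add1,r2:5,r3:Mul1,r4:Add2
c5: CDB Add1=3; issue ADD r2<-Add1 | r0:2,r1:3,r2:Add1,r3:Mul1,r4:Add2
c6: CDB Mul1=25; stall | r0:2,r1:3,r2:Add1,r3:25,r4:Add2
c7: CDB Add1=8; issue SUB r0<-Add1 | r0:Add1,r1:3,r2:8,r3:25,r4:Add2
c8: CDB Add2=-20; issue SUB r3<-Add2 | r0:Add1,r1:3,r2:8,r3:Add2,r4:-20
c9: CDB Mul2=4; issue MUL r4<-Mul1 | r0:Add1,r1:3,r2:8,r3:Add2,r4:Mul1
c10: CDB Add1=-22 | r0:-22,r1:3,r2:8,r3:Add2,r4:Mul1

STATUS = TAG Mul1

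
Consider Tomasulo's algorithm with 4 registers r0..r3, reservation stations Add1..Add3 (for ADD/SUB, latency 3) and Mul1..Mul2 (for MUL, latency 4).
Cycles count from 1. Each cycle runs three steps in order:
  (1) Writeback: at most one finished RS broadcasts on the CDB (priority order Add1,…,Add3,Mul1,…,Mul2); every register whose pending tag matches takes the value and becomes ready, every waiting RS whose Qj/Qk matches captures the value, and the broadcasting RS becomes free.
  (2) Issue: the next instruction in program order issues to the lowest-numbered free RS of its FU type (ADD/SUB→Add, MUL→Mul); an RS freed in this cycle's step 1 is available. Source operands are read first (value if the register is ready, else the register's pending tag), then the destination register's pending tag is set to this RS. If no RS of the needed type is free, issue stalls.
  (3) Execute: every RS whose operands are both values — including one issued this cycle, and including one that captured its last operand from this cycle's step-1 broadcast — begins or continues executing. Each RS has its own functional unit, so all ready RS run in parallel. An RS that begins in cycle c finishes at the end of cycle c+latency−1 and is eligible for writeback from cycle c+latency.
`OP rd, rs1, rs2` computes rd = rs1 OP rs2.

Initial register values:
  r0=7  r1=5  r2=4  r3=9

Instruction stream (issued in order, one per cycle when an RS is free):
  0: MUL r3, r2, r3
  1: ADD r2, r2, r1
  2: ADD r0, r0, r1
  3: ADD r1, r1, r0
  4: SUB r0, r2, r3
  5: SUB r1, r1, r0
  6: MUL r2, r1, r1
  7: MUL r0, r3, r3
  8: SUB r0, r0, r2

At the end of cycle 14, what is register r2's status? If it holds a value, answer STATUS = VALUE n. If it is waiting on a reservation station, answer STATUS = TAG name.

STATUS = TAG Mul1

  c1: issue MUL r3<-Mul1  regs: r0:7,r1:5,r2:4,r3:Mul1
  c2: issue ADD r2<-Add1  regs: r0:7,r1:5,r2:Add1,r3:Mul1
  c3: issue ADD r0<-Add2  regs: r0:Add2,r1:5,r2:Add1,r3:Mul1
  c4: issue ADD r1<-Add3  regs: r0:Add2,r1:Add3,r2:Add1,r3:Mul1
  c5: CDB Add1=9; issue SUB r0<-Add1  regs: r0:Add1,r1:Add3,r2:9,r3:Mul1
  c6: CDB Add2=12; issue SUB r1<-Add2  regs: r0:Add1,r1:Add2,r2:9,r3:Mul1
  c7: CDB Mul1=36; issue MUL r2<-Mul1  regs: r0:Add1,r1:Add2,r2:Mul1,r3:36
  c8: issue MUL r0<-Mul2  regs: r0:Mul2,r1:Add2,r2:Mul1,r3:36
  c9: CDB Add3=17; issue SUB r0<-Add3  regs: r0:Add3,r1:Add2,r2:Mul1,r3:36
  c10: CDB Add1=-27  regs: r0:Add3,r1:Add2,r2:Mul1,r3:36
  c11: -  regs: r0:Add3,r1:Add2,r2:Mul1,r3:36
  c12: CDB Mul2=1296  regs: r0:Add3,r1:Add2,r2:Mul1,r3:36
  c13: CDB Add2=44  regs: r0:Add3,r1:44,r2:Mul1,r3:36
  c14: -  regs: r0:Add3,r1:44,r2:Mul1,r3:36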